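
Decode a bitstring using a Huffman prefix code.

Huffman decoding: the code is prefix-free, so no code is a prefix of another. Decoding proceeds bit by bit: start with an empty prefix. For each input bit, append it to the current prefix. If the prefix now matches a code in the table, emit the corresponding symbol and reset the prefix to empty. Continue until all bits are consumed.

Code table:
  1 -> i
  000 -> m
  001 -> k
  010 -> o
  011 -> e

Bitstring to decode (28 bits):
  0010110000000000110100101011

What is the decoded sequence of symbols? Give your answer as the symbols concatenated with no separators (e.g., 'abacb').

Bit 0: prefix='0' (no match yet)
Bit 1: prefix='00' (no match yet)
Bit 2: prefix='001' -> emit 'k', reset
Bit 3: prefix='0' (no match yet)
Bit 4: prefix='01' (no match yet)
Bit 5: prefix='011' -> emit 'e', reset
Bit 6: prefix='0' (no match yet)
Bit 7: prefix='00' (no match yet)
Bit 8: prefix='000' -> emit 'm', reset
Bit 9: prefix='0' (no match yet)
Bit 10: prefix='00' (no match yet)
Bit 11: prefix='000' -> emit 'm', reset
Bit 12: prefix='0' (no match yet)
Bit 13: prefix='00' (no match yet)
Bit 14: prefix='000' -> emit 'm', reset
Bit 15: prefix='0' (no match yet)
Bit 16: prefix='01' (no match yet)
Bit 17: prefix='011' -> emit 'e', reset
Bit 18: prefix='0' (no match yet)
Bit 19: prefix='01' (no match yet)
Bit 20: prefix='010' -> emit 'o', reset
Bit 21: prefix='0' (no match yet)
Bit 22: prefix='01' (no match yet)
Bit 23: prefix='010' -> emit 'o', reset
Bit 24: prefix='1' -> emit 'i', reset
Bit 25: prefix='0' (no match yet)
Bit 26: prefix='01' (no match yet)
Bit 27: prefix='011' -> emit 'e', reset

Answer: kemmmeooie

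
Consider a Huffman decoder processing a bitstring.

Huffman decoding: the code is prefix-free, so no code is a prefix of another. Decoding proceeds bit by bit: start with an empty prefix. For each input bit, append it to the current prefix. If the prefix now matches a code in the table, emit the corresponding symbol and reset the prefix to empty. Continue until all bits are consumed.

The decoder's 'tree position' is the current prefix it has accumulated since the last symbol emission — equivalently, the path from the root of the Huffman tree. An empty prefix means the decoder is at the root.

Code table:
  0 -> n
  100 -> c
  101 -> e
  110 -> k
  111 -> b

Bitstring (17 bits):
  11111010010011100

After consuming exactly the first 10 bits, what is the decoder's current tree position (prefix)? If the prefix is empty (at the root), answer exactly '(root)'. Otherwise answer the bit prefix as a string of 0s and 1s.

Answer: 1

Derivation:
Bit 0: prefix='1' (no match yet)
Bit 1: prefix='11' (no match yet)
Bit 2: prefix='111' -> emit 'b', reset
Bit 3: prefix='1' (no match yet)
Bit 4: prefix='11' (no match yet)
Bit 5: prefix='110' -> emit 'k', reset
Bit 6: prefix='1' (no match yet)
Bit 7: prefix='10' (no match yet)
Bit 8: prefix='100' -> emit 'c', reset
Bit 9: prefix='1' (no match yet)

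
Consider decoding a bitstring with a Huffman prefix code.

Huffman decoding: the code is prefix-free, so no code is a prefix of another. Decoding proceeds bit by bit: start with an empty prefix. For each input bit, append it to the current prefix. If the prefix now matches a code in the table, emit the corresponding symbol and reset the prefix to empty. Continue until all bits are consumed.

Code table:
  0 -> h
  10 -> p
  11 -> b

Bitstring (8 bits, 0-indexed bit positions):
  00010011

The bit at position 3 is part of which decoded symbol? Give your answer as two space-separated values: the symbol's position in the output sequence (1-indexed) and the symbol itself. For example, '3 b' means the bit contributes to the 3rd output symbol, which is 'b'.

Answer: 4 p

Derivation:
Bit 0: prefix='0' -> emit 'h', reset
Bit 1: prefix='0' -> emit 'h', reset
Bit 2: prefix='0' -> emit 'h', reset
Bit 3: prefix='1' (no match yet)
Bit 4: prefix='10' -> emit 'p', reset
Bit 5: prefix='0' -> emit 'h', reset
Bit 6: prefix='1' (no match yet)
Bit 7: prefix='11' -> emit 'b', reset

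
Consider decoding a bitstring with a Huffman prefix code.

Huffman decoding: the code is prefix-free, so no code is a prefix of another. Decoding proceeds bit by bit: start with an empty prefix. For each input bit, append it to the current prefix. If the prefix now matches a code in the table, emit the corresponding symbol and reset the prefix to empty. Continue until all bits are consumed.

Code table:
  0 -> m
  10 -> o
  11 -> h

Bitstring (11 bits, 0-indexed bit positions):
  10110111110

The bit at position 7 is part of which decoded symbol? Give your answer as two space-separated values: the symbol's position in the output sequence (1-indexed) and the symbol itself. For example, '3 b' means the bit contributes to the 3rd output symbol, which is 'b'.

Answer: 5 h

Derivation:
Bit 0: prefix='1' (no match yet)
Bit 1: prefix='10' -> emit 'o', reset
Bit 2: prefix='1' (no match yet)
Bit 3: prefix='11' -> emit 'h', reset
Bit 4: prefix='0' -> emit 'm', reset
Bit 5: prefix='1' (no match yet)
Bit 6: prefix='11' -> emit 'h', reset
Bit 7: prefix='1' (no match yet)
Bit 8: prefix='11' -> emit 'h', reset
Bit 9: prefix='1' (no match yet)
Bit 10: prefix='10' -> emit 'o', reset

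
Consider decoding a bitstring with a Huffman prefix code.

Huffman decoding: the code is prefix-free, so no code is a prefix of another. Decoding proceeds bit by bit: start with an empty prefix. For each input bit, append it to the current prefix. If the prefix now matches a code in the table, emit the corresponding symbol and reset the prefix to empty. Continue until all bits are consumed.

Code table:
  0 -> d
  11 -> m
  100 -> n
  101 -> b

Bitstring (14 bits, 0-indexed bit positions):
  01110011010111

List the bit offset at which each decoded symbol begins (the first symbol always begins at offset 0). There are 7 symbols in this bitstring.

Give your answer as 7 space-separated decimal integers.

Answer: 0 1 3 6 8 9 12

Derivation:
Bit 0: prefix='0' -> emit 'd', reset
Bit 1: prefix='1' (no match yet)
Bit 2: prefix='11' -> emit 'm', reset
Bit 3: prefix='1' (no match yet)
Bit 4: prefix='10' (no match yet)
Bit 5: prefix='100' -> emit 'n', reset
Bit 6: prefix='1' (no match yet)
Bit 7: prefix='11' -> emit 'm', reset
Bit 8: prefix='0' -> emit 'd', reset
Bit 9: prefix='1' (no match yet)
Bit 10: prefix='10' (no match yet)
Bit 11: prefix='101' -> emit 'b', reset
Bit 12: prefix='1' (no match yet)
Bit 13: prefix='11' -> emit 'm', reset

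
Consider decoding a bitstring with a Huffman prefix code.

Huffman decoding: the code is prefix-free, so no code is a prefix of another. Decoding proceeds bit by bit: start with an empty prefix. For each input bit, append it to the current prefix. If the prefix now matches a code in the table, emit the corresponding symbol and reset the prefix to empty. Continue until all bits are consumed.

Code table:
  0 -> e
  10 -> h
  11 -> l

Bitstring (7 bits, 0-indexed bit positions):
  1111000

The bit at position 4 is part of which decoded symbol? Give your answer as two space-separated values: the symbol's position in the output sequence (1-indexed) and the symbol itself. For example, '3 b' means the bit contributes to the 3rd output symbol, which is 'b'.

Bit 0: prefix='1' (no match yet)
Bit 1: prefix='11' -> emit 'l', reset
Bit 2: prefix='1' (no match yet)
Bit 3: prefix='11' -> emit 'l', reset
Bit 4: prefix='0' -> emit 'e', reset
Bit 5: prefix='0' -> emit 'e', reset
Bit 6: prefix='0' -> emit 'e', reset

Answer: 3 e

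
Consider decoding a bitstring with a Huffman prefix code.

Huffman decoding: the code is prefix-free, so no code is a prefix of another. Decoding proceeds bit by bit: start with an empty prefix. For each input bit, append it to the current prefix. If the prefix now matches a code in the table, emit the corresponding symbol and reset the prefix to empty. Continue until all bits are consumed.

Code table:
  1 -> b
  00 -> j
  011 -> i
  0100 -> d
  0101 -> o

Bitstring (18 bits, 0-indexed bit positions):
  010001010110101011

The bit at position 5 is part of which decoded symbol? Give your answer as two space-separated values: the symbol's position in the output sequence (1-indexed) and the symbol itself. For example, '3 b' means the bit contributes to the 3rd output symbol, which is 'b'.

Answer: 2 o

Derivation:
Bit 0: prefix='0' (no match yet)
Bit 1: prefix='01' (no match yet)
Bit 2: prefix='010' (no match yet)
Bit 3: prefix='0100' -> emit 'd', reset
Bit 4: prefix='0' (no match yet)
Bit 5: prefix='01' (no match yet)
Bit 6: prefix='010' (no match yet)
Bit 7: prefix='0101' -> emit 'o', reset
Bit 8: prefix='0' (no match yet)
Bit 9: prefix='01' (no match yet)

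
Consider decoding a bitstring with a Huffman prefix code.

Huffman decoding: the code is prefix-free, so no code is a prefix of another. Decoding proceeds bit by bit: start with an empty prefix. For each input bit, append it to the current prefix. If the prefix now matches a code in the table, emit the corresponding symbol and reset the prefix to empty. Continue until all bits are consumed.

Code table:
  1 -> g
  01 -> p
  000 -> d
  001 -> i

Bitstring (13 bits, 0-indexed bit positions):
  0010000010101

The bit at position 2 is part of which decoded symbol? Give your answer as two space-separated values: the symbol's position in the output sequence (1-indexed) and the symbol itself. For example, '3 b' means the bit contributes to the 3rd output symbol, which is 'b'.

Bit 0: prefix='0' (no match yet)
Bit 1: prefix='00' (no match yet)
Bit 2: prefix='001' -> emit 'i', reset
Bit 3: prefix='0' (no match yet)
Bit 4: prefix='00' (no match yet)
Bit 5: prefix='000' -> emit 'd', reset
Bit 6: prefix='0' (no match yet)

Answer: 1 i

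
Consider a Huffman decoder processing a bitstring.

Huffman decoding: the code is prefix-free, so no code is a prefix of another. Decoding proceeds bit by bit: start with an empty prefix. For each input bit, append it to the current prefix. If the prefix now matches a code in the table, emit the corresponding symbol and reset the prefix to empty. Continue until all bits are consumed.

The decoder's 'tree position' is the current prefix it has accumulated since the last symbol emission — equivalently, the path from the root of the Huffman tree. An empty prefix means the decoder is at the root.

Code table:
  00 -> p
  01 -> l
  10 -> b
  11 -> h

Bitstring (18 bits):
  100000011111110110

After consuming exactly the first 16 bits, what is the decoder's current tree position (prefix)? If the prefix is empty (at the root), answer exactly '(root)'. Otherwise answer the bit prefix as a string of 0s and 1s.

Bit 0: prefix='1' (no match yet)
Bit 1: prefix='10' -> emit 'b', reset
Bit 2: prefix='0' (no match yet)
Bit 3: prefix='00' -> emit 'p', reset
Bit 4: prefix='0' (no match yet)
Bit 5: prefix='00' -> emit 'p', reset
Bit 6: prefix='0' (no match yet)
Bit 7: prefix='01' -> emit 'l', reset
Bit 8: prefix='1' (no match yet)
Bit 9: prefix='11' -> emit 'h', reset
Bit 10: prefix='1' (no match yet)
Bit 11: prefix='11' -> emit 'h', reset
Bit 12: prefix='1' (no match yet)
Bit 13: prefix='11' -> emit 'h', reset
Bit 14: prefix='0' (no match yet)
Bit 15: prefix='01' -> emit 'l', reset

Answer: (root)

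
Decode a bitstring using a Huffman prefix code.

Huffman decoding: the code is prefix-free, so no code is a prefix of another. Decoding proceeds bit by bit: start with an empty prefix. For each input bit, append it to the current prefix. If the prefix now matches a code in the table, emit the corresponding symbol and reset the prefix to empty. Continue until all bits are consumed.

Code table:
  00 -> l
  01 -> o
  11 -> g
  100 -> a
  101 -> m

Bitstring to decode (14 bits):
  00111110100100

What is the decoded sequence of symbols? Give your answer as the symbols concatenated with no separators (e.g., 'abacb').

Answer: lggmla

Derivation:
Bit 0: prefix='0' (no match yet)
Bit 1: prefix='00' -> emit 'l', reset
Bit 2: prefix='1' (no match yet)
Bit 3: prefix='11' -> emit 'g', reset
Bit 4: prefix='1' (no match yet)
Bit 5: prefix='11' -> emit 'g', reset
Bit 6: prefix='1' (no match yet)
Bit 7: prefix='10' (no match yet)
Bit 8: prefix='101' -> emit 'm', reset
Bit 9: prefix='0' (no match yet)
Bit 10: prefix='00' -> emit 'l', reset
Bit 11: prefix='1' (no match yet)
Bit 12: prefix='10' (no match yet)
Bit 13: prefix='100' -> emit 'a', reset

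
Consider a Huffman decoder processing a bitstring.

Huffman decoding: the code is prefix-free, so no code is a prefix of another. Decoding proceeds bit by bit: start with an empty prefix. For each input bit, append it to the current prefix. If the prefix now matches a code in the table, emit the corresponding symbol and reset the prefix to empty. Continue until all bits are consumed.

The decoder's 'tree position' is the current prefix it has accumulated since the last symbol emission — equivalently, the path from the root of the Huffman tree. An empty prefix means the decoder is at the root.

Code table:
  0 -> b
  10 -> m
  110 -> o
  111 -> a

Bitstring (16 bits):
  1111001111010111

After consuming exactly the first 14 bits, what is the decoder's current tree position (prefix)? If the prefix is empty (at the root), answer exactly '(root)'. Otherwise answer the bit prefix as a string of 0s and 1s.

Answer: 1

Derivation:
Bit 0: prefix='1' (no match yet)
Bit 1: prefix='11' (no match yet)
Bit 2: prefix='111' -> emit 'a', reset
Bit 3: prefix='1' (no match yet)
Bit 4: prefix='10' -> emit 'm', reset
Bit 5: prefix='0' -> emit 'b', reset
Bit 6: prefix='1' (no match yet)
Bit 7: prefix='11' (no match yet)
Bit 8: prefix='111' -> emit 'a', reset
Bit 9: prefix='1' (no match yet)
Bit 10: prefix='10' -> emit 'm', reset
Bit 11: prefix='1' (no match yet)
Bit 12: prefix='10' -> emit 'm', reset
Bit 13: prefix='1' (no match yet)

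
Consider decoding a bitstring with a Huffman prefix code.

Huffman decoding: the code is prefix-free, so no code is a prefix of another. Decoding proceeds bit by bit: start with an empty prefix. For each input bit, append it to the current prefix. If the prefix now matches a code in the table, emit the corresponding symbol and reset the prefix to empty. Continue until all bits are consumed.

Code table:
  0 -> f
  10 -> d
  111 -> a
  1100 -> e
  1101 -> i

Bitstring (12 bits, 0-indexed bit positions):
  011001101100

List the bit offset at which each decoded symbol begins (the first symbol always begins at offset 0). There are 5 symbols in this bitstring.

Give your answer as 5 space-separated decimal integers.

Bit 0: prefix='0' -> emit 'f', reset
Bit 1: prefix='1' (no match yet)
Bit 2: prefix='11' (no match yet)
Bit 3: prefix='110' (no match yet)
Bit 4: prefix='1100' -> emit 'e', reset
Bit 5: prefix='1' (no match yet)
Bit 6: prefix='11' (no match yet)
Bit 7: prefix='110' (no match yet)
Bit 8: prefix='1101' -> emit 'i', reset
Bit 9: prefix='1' (no match yet)
Bit 10: prefix='10' -> emit 'd', reset
Bit 11: prefix='0' -> emit 'f', reset

Answer: 0 1 5 9 11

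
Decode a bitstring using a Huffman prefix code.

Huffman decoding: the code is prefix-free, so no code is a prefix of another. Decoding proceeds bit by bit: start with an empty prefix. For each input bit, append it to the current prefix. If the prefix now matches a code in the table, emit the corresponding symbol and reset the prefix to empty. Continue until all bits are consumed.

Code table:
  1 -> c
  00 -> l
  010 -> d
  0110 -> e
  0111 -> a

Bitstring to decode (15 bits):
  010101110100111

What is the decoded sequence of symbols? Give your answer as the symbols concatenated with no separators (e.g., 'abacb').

Bit 0: prefix='0' (no match yet)
Bit 1: prefix='01' (no match yet)
Bit 2: prefix='010' -> emit 'd', reset
Bit 3: prefix='1' -> emit 'c', reset
Bit 4: prefix='0' (no match yet)
Bit 5: prefix='01' (no match yet)
Bit 6: prefix='011' (no match yet)
Bit 7: prefix='0111' -> emit 'a', reset
Bit 8: prefix='0' (no match yet)
Bit 9: prefix='01' (no match yet)
Bit 10: prefix='010' -> emit 'd', reset
Bit 11: prefix='0' (no match yet)
Bit 12: prefix='01' (no match yet)
Bit 13: prefix='011' (no match yet)
Bit 14: prefix='0111' -> emit 'a', reset

Answer: dcada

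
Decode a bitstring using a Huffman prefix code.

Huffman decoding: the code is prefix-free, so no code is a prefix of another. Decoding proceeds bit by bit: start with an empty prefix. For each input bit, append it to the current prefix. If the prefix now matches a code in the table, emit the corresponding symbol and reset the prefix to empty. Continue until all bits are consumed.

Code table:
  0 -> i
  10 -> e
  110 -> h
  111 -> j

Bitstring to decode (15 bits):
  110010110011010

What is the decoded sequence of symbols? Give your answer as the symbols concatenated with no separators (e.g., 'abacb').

Answer: hiehihe

Derivation:
Bit 0: prefix='1' (no match yet)
Bit 1: prefix='11' (no match yet)
Bit 2: prefix='110' -> emit 'h', reset
Bit 3: prefix='0' -> emit 'i', reset
Bit 4: prefix='1' (no match yet)
Bit 5: prefix='10' -> emit 'e', reset
Bit 6: prefix='1' (no match yet)
Bit 7: prefix='11' (no match yet)
Bit 8: prefix='110' -> emit 'h', reset
Bit 9: prefix='0' -> emit 'i', reset
Bit 10: prefix='1' (no match yet)
Bit 11: prefix='11' (no match yet)
Bit 12: prefix='110' -> emit 'h', reset
Bit 13: prefix='1' (no match yet)
Bit 14: prefix='10' -> emit 'e', reset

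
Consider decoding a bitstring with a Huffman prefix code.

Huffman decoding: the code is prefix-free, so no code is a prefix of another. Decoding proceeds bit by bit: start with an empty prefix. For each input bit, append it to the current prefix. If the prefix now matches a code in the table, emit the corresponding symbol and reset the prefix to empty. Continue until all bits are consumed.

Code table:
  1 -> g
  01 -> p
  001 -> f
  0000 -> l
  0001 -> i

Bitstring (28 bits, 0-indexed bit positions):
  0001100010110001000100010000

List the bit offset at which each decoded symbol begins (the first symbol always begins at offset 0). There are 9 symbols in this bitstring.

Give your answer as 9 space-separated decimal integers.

Bit 0: prefix='0' (no match yet)
Bit 1: prefix='00' (no match yet)
Bit 2: prefix='000' (no match yet)
Bit 3: prefix='0001' -> emit 'i', reset
Bit 4: prefix='1' -> emit 'g', reset
Bit 5: prefix='0' (no match yet)
Bit 6: prefix='00' (no match yet)
Bit 7: prefix='000' (no match yet)
Bit 8: prefix='0001' -> emit 'i', reset
Bit 9: prefix='0' (no match yet)
Bit 10: prefix='01' -> emit 'p', reset
Bit 11: prefix='1' -> emit 'g', reset
Bit 12: prefix='0' (no match yet)
Bit 13: prefix='00' (no match yet)
Bit 14: prefix='000' (no match yet)
Bit 15: prefix='0001' -> emit 'i', reset
Bit 16: prefix='0' (no match yet)
Bit 17: prefix='00' (no match yet)
Bit 18: prefix='000' (no match yet)
Bit 19: prefix='0001' -> emit 'i', reset
Bit 20: prefix='0' (no match yet)
Bit 21: prefix='00' (no match yet)
Bit 22: prefix='000' (no match yet)
Bit 23: prefix='0001' -> emit 'i', reset
Bit 24: prefix='0' (no match yet)
Bit 25: prefix='00' (no match yet)
Bit 26: prefix='000' (no match yet)
Bit 27: prefix='0000' -> emit 'l', reset

Answer: 0 4 5 9 11 12 16 20 24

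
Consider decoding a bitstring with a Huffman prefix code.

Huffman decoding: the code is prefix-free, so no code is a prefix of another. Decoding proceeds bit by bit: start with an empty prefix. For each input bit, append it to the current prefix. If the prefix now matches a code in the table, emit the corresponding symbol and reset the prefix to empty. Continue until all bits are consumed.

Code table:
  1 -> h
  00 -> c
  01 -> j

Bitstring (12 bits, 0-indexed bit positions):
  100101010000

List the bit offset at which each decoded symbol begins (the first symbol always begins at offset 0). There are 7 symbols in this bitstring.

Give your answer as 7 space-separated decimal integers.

Bit 0: prefix='1' -> emit 'h', reset
Bit 1: prefix='0' (no match yet)
Bit 2: prefix='00' -> emit 'c', reset
Bit 3: prefix='1' -> emit 'h', reset
Bit 4: prefix='0' (no match yet)
Bit 5: prefix='01' -> emit 'j', reset
Bit 6: prefix='0' (no match yet)
Bit 7: prefix='01' -> emit 'j', reset
Bit 8: prefix='0' (no match yet)
Bit 9: prefix='00' -> emit 'c', reset
Bit 10: prefix='0' (no match yet)
Bit 11: prefix='00' -> emit 'c', reset

Answer: 0 1 3 4 6 8 10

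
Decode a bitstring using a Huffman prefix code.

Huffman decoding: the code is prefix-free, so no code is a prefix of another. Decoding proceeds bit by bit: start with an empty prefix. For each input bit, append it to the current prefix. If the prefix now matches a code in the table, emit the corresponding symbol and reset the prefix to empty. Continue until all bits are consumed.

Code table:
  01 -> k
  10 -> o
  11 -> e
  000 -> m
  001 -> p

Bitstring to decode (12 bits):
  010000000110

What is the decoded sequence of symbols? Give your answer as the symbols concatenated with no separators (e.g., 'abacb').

Answer: kmmko

Derivation:
Bit 0: prefix='0' (no match yet)
Bit 1: prefix='01' -> emit 'k', reset
Bit 2: prefix='0' (no match yet)
Bit 3: prefix='00' (no match yet)
Bit 4: prefix='000' -> emit 'm', reset
Bit 5: prefix='0' (no match yet)
Bit 6: prefix='00' (no match yet)
Bit 7: prefix='000' -> emit 'm', reset
Bit 8: prefix='0' (no match yet)
Bit 9: prefix='01' -> emit 'k', reset
Bit 10: prefix='1' (no match yet)
Bit 11: prefix='10' -> emit 'o', reset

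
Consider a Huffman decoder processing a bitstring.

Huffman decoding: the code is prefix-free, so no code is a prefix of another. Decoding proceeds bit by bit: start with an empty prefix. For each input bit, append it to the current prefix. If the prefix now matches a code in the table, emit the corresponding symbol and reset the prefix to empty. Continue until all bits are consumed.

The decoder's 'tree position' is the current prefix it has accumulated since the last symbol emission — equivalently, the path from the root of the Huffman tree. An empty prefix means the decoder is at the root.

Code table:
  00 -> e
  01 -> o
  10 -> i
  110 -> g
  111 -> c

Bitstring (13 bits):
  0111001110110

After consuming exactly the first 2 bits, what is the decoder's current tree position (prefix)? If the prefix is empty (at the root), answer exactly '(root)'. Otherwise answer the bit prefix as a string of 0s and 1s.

Answer: (root)

Derivation:
Bit 0: prefix='0' (no match yet)
Bit 1: prefix='01' -> emit 'o', reset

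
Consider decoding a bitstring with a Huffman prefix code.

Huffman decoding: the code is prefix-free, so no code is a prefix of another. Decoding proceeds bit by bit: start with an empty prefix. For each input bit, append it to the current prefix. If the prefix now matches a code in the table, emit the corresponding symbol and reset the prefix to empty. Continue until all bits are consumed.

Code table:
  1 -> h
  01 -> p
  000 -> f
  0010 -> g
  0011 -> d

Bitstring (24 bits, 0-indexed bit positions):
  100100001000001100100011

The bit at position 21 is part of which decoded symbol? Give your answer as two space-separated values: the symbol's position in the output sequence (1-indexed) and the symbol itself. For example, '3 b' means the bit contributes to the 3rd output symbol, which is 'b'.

Bit 0: prefix='1' -> emit 'h', reset
Bit 1: prefix='0' (no match yet)
Bit 2: prefix='00' (no match yet)
Bit 3: prefix='001' (no match yet)
Bit 4: prefix='0010' -> emit 'g', reset
Bit 5: prefix='0' (no match yet)
Bit 6: prefix='00' (no match yet)
Bit 7: prefix='000' -> emit 'f', reset
Bit 8: prefix='1' -> emit 'h', reset
Bit 9: prefix='0' (no match yet)
Bit 10: prefix='00' (no match yet)
Bit 11: prefix='000' -> emit 'f', reset
Bit 12: prefix='0' (no match yet)
Bit 13: prefix='00' (no match yet)
Bit 14: prefix='001' (no match yet)
Bit 15: prefix='0011' -> emit 'd', reset
Bit 16: prefix='0' (no match yet)
Bit 17: prefix='00' (no match yet)
Bit 18: prefix='001' (no match yet)
Bit 19: prefix='0010' -> emit 'g', reset
Bit 20: prefix='0' (no match yet)
Bit 21: prefix='00' (no match yet)
Bit 22: prefix='001' (no match yet)
Bit 23: prefix='0011' -> emit 'd', reset

Answer: 8 d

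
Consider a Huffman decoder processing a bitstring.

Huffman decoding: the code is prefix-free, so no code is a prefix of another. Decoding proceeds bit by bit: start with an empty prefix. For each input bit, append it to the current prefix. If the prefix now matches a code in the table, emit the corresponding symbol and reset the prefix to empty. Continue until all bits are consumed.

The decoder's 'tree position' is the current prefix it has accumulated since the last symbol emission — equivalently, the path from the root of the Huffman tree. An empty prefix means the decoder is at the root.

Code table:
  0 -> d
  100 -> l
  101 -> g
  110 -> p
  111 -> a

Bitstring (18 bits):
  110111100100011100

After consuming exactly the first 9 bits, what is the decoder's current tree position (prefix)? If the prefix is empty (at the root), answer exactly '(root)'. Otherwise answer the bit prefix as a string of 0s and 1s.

Answer: (root)

Derivation:
Bit 0: prefix='1' (no match yet)
Bit 1: prefix='11' (no match yet)
Bit 2: prefix='110' -> emit 'p', reset
Bit 3: prefix='1' (no match yet)
Bit 4: prefix='11' (no match yet)
Bit 5: prefix='111' -> emit 'a', reset
Bit 6: prefix='1' (no match yet)
Bit 7: prefix='10' (no match yet)
Bit 8: prefix='100' -> emit 'l', reset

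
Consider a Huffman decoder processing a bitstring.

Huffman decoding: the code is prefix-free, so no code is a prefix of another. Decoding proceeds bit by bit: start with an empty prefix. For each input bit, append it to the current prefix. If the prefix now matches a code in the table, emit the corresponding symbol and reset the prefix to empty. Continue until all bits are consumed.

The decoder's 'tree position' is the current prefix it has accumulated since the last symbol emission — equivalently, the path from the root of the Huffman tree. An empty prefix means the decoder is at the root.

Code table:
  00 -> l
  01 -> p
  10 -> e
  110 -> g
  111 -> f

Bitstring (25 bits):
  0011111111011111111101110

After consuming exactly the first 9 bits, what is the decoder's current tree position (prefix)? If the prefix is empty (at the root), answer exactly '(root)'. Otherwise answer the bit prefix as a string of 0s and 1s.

Answer: 1

Derivation:
Bit 0: prefix='0' (no match yet)
Bit 1: prefix='00' -> emit 'l', reset
Bit 2: prefix='1' (no match yet)
Bit 3: prefix='11' (no match yet)
Bit 4: prefix='111' -> emit 'f', reset
Bit 5: prefix='1' (no match yet)
Bit 6: prefix='11' (no match yet)
Bit 7: prefix='111' -> emit 'f', reset
Bit 8: prefix='1' (no match yet)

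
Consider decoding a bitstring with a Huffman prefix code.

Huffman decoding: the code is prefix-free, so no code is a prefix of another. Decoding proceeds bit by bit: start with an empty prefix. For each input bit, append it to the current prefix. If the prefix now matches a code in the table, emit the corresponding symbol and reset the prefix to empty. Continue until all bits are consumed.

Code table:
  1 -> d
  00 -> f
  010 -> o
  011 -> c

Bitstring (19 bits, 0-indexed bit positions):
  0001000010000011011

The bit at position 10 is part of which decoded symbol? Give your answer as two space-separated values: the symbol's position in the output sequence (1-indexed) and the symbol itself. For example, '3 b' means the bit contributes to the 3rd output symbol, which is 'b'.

Bit 0: prefix='0' (no match yet)
Bit 1: prefix='00' -> emit 'f', reset
Bit 2: prefix='0' (no match yet)
Bit 3: prefix='01' (no match yet)
Bit 4: prefix='010' -> emit 'o', reset
Bit 5: prefix='0' (no match yet)
Bit 6: prefix='00' -> emit 'f', reset
Bit 7: prefix='0' (no match yet)
Bit 8: prefix='01' (no match yet)
Bit 9: prefix='010' -> emit 'o', reset
Bit 10: prefix='0' (no match yet)
Bit 11: prefix='00' -> emit 'f', reset
Bit 12: prefix='0' (no match yet)
Bit 13: prefix='00' -> emit 'f', reset
Bit 14: prefix='1' -> emit 'd', reset

Answer: 5 f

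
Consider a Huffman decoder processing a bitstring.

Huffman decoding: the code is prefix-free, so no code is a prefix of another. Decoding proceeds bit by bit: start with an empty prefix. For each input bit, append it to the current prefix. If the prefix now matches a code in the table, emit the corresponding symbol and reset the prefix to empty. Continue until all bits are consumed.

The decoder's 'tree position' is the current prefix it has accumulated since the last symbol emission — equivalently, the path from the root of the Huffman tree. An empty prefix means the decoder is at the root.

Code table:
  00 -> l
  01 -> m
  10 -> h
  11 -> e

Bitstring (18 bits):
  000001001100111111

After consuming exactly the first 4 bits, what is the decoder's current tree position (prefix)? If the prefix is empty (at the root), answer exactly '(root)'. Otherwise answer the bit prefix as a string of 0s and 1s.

Answer: (root)

Derivation:
Bit 0: prefix='0' (no match yet)
Bit 1: prefix='00' -> emit 'l', reset
Bit 2: prefix='0' (no match yet)
Bit 3: prefix='00' -> emit 'l', reset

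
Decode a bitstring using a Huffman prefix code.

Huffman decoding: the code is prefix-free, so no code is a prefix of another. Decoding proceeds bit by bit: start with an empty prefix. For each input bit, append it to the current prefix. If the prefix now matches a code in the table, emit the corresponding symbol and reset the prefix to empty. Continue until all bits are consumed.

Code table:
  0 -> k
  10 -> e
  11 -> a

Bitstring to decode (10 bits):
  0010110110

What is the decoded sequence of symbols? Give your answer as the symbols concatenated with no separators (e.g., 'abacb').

Answer: kkeakak

Derivation:
Bit 0: prefix='0' -> emit 'k', reset
Bit 1: prefix='0' -> emit 'k', reset
Bit 2: prefix='1' (no match yet)
Bit 3: prefix='10' -> emit 'e', reset
Bit 4: prefix='1' (no match yet)
Bit 5: prefix='11' -> emit 'a', reset
Bit 6: prefix='0' -> emit 'k', reset
Bit 7: prefix='1' (no match yet)
Bit 8: prefix='11' -> emit 'a', reset
Bit 9: prefix='0' -> emit 'k', reset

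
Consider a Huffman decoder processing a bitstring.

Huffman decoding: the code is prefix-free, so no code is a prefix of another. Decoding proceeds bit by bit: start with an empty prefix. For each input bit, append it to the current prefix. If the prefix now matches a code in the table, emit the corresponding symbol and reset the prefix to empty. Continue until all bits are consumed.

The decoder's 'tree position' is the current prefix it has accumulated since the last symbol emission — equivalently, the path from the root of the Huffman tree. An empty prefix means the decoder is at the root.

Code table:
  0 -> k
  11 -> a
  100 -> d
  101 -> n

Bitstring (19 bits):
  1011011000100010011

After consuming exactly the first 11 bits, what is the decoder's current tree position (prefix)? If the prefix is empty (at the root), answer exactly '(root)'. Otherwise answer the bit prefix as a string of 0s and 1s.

Answer: 1

Derivation:
Bit 0: prefix='1' (no match yet)
Bit 1: prefix='10' (no match yet)
Bit 2: prefix='101' -> emit 'n', reset
Bit 3: prefix='1' (no match yet)
Bit 4: prefix='10' (no match yet)
Bit 5: prefix='101' -> emit 'n', reset
Bit 6: prefix='1' (no match yet)
Bit 7: prefix='10' (no match yet)
Bit 8: prefix='100' -> emit 'd', reset
Bit 9: prefix='0' -> emit 'k', reset
Bit 10: prefix='1' (no match yet)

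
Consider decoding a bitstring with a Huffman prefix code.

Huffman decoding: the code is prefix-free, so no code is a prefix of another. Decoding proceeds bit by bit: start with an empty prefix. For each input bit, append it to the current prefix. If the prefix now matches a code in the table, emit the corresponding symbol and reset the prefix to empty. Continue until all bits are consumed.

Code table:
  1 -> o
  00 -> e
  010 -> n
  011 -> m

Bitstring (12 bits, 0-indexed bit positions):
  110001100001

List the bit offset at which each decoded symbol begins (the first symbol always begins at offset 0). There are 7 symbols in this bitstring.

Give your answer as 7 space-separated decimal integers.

Bit 0: prefix='1' -> emit 'o', reset
Bit 1: prefix='1' -> emit 'o', reset
Bit 2: prefix='0' (no match yet)
Bit 3: prefix='00' -> emit 'e', reset
Bit 4: prefix='0' (no match yet)
Bit 5: prefix='01' (no match yet)
Bit 6: prefix='011' -> emit 'm', reset
Bit 7: prefix='0' (no match yet)
Bit 8: prefix='00' -> emit 'e', reset
Bit 9: prefix='0' (no match yet)
Bit 10: prefix='00' -> emit 'e', reset
Bit 11: prefix='1' -> emit 'o', reset

Answer: 0 1 2 4 7 9 11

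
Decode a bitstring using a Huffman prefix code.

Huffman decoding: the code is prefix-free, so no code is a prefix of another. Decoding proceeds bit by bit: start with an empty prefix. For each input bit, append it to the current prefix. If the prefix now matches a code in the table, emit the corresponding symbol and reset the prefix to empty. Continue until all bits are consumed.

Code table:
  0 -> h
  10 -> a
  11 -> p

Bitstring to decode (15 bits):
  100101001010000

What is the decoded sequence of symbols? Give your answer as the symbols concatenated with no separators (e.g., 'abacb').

Bit 0: prefix='1' (no match yet)
Bit 1: prefix='10' -> emit 'a', reset
Bit 2: prefix='0' -> emit 'h', reset
Bit 3: prefix='1' (no match yet)
Bit 4: prefix='10' -> emit 'a', reset
Bit 5: prefix='1' (no match yet)
Bit 6: prefix='10' -> emit 'a', reset
Bit 7: prefix='0' -> emit 'h', reset
Bit 8: prefix='1' (no match yet)
Bit 9: prefix='10' -> emit 'a', reset
Bit 10: prefix='1' (no match yet)
Bit 11: prefix='10' -> emit 'a', reset
Bit 12: prefix='0' -> emit 'h', reset
Bit 13: prefix='0' -> emit 'h', reset
Bit 14: prefix='0' -> emit 'h', reset

Answer: ahaahaahhh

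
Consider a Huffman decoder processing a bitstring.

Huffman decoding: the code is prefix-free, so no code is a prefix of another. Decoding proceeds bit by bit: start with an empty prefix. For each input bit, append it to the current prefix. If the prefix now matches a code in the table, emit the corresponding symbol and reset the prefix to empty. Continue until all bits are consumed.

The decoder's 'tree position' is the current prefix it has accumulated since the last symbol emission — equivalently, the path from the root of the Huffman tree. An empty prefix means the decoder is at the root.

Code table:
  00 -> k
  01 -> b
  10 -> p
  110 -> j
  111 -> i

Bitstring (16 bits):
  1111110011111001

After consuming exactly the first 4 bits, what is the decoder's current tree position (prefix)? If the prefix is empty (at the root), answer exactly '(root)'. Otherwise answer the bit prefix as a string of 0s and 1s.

Bit 0: prefix='1' (no match yet)
Bit 1: prefix='11' (no match yet)
Bit 2: prefix='111' -> emit 'i', reset
Bit 3: prefix='1' (no match yet)

Answer: 1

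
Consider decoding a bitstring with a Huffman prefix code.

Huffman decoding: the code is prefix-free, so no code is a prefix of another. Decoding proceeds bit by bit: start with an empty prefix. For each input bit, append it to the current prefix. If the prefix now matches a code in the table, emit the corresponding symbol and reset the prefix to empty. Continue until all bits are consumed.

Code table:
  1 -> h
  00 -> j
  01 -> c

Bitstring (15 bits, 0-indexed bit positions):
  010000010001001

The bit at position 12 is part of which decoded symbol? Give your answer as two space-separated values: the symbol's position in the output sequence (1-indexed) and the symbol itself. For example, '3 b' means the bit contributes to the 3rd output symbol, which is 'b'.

Bit 0: prefix='0' (no match yet)
Bit 1: prefix='01' -> emit 'c', reset
Bit 2: prefix='0' (no match yet)
Bit 3: prefix='00' -> emit 'j', reset
Bit 4: prefix='0' (no match yet)
Bit 5: prefix='00' -> emit 'j', reset
Bit 6: prefix='0' (no match yet)
Bit 7: prefix='01' -> emit 'c', reset
Bit 8: prefix='0' (no match yet)
Bit 9: prefix='00' -> emit 'j', reset
Bit 10: prefix='0' (no match yet)
Bit 11: prefix='01' -> emit 'c', reset
Bit 12: prefix='0' (no match yet)
Bit 13: prefix='00' -> emit 'j', reset
Bit 14: prefix='1' -> emit 'h', reset

Answer: 7 j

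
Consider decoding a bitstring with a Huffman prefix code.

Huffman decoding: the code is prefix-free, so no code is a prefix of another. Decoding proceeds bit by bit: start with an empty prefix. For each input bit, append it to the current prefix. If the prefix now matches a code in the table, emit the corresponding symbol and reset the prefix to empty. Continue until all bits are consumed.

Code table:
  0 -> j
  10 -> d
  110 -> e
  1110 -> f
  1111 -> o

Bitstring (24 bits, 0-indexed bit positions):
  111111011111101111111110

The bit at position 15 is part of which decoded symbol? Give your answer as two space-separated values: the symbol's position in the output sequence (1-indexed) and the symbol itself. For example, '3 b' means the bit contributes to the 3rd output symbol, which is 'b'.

Answer: 5 o

Derivation:
Bit 0: prefix='1' (no match yet)
Bit 1: prefix='11' (no match yet)
Bit 2: prefix='111' (no match yet)
Bit 3: prefix='1111' -> emit 'o', reset
Bit 4: prefix='1' (no match yet)
Bit 5: prefix='11' (no match yet)
Bit 6: prefix='110' -> emit 'e', reset
Bit 7: prefix='1' (no match yet)
Bit 8: prefix='11' (no match yet)
Bit 9: prefix='111' (no match yet)
Bit 10: prefix='1111' -> emit 'o', reset
Bit 11: prefix='1' (no match yet)
Bit 12: prefix='11' (no match yet)
Bit 13: prefix='110' -> emit 'e', reset
Bit 14: prefix='1' (no match yet)
Bit 15: prefix='11' (no match yet)
Bit 16: prefix='111' (no match yet)
Bit 17: prefix='1111' -> emit 'o', reset
Bit 18: prefix='1' (no match yet)
Bit 19: prefix='11' (no match yet)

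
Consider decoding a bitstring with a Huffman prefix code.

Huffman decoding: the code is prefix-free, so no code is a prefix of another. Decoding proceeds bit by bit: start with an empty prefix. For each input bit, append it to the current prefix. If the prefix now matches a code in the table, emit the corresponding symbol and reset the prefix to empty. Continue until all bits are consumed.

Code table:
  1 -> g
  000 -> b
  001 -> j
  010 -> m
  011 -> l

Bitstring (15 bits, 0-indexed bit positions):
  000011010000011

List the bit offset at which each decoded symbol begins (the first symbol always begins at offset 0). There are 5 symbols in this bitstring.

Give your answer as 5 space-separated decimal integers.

Answer: 0 3 6 9 12

Derivation:
Bit 0: prefix='0' (no match yet)
Bit 1: prefix='00' (no match yet)
Bit 2: prefix='000' -> emit 'b', reset
Bit 3: prefix='0' (no match yet)
Bit 4: prefix='01' (no match yet)
Bit 5: prefix='011' -> emit 'l', reset
Bit 6: prefix='0' (no match yet)
Bit 7: prefix='01' (no match yet)
Bit 8: prefix='010' -> emit 'm', reset
Bit 9: prefix='0' (no match yet)
Bit 10: prefix='00' (no match yet)
Bit 11: prefix='000' -> emit 'b', reset
Bit 12: prefix='0' (no match yet)
Bit 13: prefix='01' (no match yet)
Bit 14: prefix='011' -> emit 'l', reset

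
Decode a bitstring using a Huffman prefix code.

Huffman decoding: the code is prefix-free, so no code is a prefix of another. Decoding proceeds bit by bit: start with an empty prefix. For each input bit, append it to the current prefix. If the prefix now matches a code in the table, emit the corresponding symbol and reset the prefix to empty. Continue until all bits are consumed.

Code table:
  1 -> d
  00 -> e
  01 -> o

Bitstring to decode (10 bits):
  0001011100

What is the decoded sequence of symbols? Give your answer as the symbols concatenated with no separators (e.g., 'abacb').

Bit 0: prefix='0' (no match yet)
Bit 1: prefix='00' -> emit 'e', reset
Bit 2: prefix='0' (no match yet)
Bit 3: prefix='01' -> emit 'o', reset
Bit 4: prefix='0' (no match yet)
Bit 5: prefix='01' -> emit 'o', reset
Bit 6: prefix='1' -> emit 'd', reset
Bit 7: prefix='1' -> emit 'd', reset
Bit 8: prefix='0' (no match yet)
Bit 9: prefix='00' -> emit 'e', reset

Answer: eoodde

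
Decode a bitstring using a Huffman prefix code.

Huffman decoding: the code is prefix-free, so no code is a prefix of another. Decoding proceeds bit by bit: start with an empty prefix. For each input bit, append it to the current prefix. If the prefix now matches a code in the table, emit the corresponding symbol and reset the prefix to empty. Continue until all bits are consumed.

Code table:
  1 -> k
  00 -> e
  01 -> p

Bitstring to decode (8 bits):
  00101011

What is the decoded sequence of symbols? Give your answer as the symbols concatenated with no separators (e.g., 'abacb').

Bit 0: prefix='0' (no match yet)
Bit 1: prefix='00' -> emit 'e', reset
Bit 2: prefix='1' -> emit 'k', reset
Bit 3: prefix='0' (no match yet)
Bit 4: prefix='01' -> emit 'p', reset
Bit 5: prefix='0' (no match yet)
Bit 6: prefix='01' -> emit 'p', reset
Bit 7: prefix='1' -> emit 'k', reset

Answer: ekppk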